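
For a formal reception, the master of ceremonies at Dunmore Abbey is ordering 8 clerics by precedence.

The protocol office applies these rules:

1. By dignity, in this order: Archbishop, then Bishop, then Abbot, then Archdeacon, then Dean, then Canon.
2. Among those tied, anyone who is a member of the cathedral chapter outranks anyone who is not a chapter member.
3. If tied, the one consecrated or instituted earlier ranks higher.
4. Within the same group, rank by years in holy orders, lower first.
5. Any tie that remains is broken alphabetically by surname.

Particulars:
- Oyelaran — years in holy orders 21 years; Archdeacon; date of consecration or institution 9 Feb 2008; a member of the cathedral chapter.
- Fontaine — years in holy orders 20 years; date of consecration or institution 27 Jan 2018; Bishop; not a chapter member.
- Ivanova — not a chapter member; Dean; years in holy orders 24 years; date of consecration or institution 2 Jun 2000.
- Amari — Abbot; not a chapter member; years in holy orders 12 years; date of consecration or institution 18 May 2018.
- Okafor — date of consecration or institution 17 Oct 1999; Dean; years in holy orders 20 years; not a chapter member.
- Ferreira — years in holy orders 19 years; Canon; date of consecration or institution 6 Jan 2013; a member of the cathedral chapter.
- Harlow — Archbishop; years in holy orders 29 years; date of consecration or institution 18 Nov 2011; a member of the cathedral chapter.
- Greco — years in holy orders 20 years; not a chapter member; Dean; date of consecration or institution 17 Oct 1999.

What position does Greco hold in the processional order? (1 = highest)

By dignity: Harlow (Archbishop); then Fontaine (Bishop); then Amari (Abbot); then Oyelaran (Archdeacon); then Greco, Okafor and Ivanova (Dean); then Ferreira (Canon).
Greco, Okafor and Ivanova are each not a chapter member, so the next rule applies.
Among Greco, Okafor and Ivanova, by date of consecration or institution (earlier first): Greco and Okafor (17 Oct 1999) before Ivanova (2 Jun 2000).
Greco and Okafor both have years in holy orders 20 years, so the next rule applies.
Among Greco and Okafor, alphabetically by surname: Greco before Okafor.
Order: Harlow, Fontaine, Amari, Oyelaran, Greco, Okafor, Ivanova, Ferreira. So position 5.

5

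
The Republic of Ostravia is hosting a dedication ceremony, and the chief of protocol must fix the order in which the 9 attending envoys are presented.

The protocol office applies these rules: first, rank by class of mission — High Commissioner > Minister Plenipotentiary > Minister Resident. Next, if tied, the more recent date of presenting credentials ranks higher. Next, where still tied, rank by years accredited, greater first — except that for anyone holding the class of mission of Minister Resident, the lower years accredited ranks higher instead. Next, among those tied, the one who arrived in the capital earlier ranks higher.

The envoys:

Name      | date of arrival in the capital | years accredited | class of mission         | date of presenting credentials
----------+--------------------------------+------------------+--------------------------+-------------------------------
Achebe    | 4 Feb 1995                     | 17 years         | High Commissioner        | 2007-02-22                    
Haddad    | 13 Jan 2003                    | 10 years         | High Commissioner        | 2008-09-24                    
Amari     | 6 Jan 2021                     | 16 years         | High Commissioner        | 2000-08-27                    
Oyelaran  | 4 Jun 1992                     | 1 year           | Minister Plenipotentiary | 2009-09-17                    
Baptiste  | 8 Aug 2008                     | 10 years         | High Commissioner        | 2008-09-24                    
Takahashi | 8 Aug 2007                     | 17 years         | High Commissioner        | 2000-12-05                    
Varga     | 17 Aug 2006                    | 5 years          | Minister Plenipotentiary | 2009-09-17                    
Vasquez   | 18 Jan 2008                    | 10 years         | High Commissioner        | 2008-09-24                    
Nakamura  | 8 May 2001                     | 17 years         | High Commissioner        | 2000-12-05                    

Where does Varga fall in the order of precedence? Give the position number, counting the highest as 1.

8

By class of mission: Haddad, Vasquez, Baptiste, Achebe, Nakamura, Takahashi and Amari (High Commissioner); then Varga and Oyelaran (Minister Plenipotentiary).
Among Haddad, Vasquez, Baptiste, Achebe, Nakamura, Takahashi and Amari, by date of presenting credentials (later first): Haddad, Vasquez and Baptiste (2008-09-24) before Achebe (2007-02-22) before Nakamura and Takahashi (2000-12-05) before Amari (2000-08-27).
Haddad, Vasquez and Baptiste all have years accredited 10 years, so the next rule applies.
Among Haddad, Vasquez and Baptiste, by date of arrival in the capital (earlier first): Haddad (13 Jan 2003) before Vasquez (18 Jan 2008) before Baptiste (8 Aug 2008).
Nakamura and Takahashi both have years accredited 17 years, so the next rule applies.
Among Nakamura and Takahashi, by date of arrival in the capital (earlier first): Nakamura (8 May 2001) before Takahashi (8 Aug 2007).
Varga and Oyelaran both have date of presenting credentials 2009-09-17, so the next rule applies.
Among Varga and Oyelaran, by years accredited (higher first): Varga (5 years) before Oyelaran (1 year).
Order: Haddad, Vasquez, Baptiste, Achebe, Nakamura, Takahashi, Amari, Varga, Oyelaran. So position 8.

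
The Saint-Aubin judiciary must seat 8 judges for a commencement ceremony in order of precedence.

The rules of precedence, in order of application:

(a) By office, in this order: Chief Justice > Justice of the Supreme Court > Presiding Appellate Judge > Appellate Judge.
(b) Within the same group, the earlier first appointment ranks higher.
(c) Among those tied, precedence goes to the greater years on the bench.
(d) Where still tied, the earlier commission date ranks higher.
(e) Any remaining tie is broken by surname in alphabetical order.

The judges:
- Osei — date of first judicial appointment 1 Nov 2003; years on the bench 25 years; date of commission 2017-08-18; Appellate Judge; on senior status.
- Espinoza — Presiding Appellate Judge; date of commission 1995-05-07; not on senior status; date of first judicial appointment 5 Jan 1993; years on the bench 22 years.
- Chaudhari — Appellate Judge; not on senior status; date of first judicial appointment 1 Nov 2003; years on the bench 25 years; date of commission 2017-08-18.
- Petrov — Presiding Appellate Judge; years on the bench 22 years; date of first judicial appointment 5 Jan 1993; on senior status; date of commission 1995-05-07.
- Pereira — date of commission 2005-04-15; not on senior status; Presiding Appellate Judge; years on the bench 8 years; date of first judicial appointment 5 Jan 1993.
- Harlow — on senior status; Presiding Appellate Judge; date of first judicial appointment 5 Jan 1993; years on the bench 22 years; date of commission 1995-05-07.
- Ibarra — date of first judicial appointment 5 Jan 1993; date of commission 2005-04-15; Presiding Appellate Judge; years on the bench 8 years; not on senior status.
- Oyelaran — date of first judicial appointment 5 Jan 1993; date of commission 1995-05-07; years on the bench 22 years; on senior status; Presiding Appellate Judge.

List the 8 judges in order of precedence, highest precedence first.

Espinoza, Harlow, Oyelaran, Petrov, Ibarra, Pereira, Chaudhari, Osei

By office: Espinoza, Harlow, Oyelaran, Petrov, Ibarra and Pereira (Presiding Appellate Judge); then Chaudhari and Osei (Appellate Judge).
Espinoza, Harlow, Oyelaran, Petrov, Ibarra and Pereira all have date of first judicial appointment 5 Jan 1993, so the next rule applies.
Among Espinoza, Harlow, Oyelaran, Petrov, Ibarra and Pereira, by years on the bench (higher first): Espinoza, Harlow, Oyelaran and Petrov (22 years) before Ibarra and Pereira (8 years).
Espinoza, Harlow, Oyelaran and Petrov all have date of commission 1995-05-07, so the next rule applies.
Among Espinoza, Harlow, Oyelaran and Petrov, alphabetically by surname: Espinoza before Harlow before Oyelaran before Petrov.
Ibarra and Pereira both have date of commission 2005-04-15, so the next rule applies.
Among Ibarra and Pereira, alphabetically by surname: Ibarra before Pereira.
Chaudhari and Osei both have date of first judicial appointment 1 Nov 2003, so the next rule applies.
Chaudhari and Osei both have years on the bench 25 years, so the next rule applies.
Chaudhari and Osei both have date of commission 2017-08-18, so the next rule applies.
Among Chaudhari and Osei, alphabetically by surname: Chaudhari before Osei.
Full order: Espinoza, Harlow, Oyelaran, Petrov, Ibarra, Pereira, Chaudhari, Osei.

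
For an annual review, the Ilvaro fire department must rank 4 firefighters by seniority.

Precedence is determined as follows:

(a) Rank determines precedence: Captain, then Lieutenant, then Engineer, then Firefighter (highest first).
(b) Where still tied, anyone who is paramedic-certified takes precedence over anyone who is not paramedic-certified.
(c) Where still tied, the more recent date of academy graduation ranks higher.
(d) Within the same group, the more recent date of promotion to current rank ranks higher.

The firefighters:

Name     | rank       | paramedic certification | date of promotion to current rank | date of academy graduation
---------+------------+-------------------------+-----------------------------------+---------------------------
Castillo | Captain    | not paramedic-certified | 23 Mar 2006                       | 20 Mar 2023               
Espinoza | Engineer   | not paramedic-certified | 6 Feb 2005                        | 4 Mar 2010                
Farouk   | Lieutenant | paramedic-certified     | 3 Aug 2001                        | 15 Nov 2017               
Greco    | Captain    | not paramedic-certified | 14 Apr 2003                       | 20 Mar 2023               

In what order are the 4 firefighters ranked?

Castillo, Greco, Farouk, Espinoza

By rank: Castillo and Greco (Captain); then Farouk (Lieutenant); then Espinoza (Engineer).
Castillo and Greco are each not paramedic-certified, so the next rule applies.
Castillo and Greco both have date of academy graduation 20 Mar 2023, so the next rule applies.
Among Castillo and Greco, by date of promotion to current rank (later first): Castillo (23 Mar 2006) before Greco (14 Apr 2003).
Full order: Castillo, Greco, Farouk, Espinoza.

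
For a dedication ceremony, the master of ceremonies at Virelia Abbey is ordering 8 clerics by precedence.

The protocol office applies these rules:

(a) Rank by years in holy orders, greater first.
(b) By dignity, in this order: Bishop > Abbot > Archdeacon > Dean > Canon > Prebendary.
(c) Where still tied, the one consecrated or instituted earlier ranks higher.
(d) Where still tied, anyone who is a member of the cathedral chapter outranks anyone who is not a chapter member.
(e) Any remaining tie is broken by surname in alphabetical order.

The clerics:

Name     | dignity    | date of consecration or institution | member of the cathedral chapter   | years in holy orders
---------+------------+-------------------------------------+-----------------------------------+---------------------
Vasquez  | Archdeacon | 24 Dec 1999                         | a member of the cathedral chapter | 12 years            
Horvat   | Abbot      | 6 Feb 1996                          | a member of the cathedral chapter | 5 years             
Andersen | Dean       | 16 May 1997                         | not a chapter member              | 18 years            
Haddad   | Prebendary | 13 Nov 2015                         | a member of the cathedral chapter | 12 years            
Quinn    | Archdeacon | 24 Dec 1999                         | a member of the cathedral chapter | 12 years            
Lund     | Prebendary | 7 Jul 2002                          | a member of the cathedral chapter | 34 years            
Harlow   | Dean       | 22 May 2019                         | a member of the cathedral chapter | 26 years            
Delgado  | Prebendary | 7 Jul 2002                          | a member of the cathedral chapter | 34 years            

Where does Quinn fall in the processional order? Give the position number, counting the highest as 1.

5

By years in holy orders (higher first): Delgado and Lund (both 34 years); then Harlow (26 years); then Andersen (18 years); then Quinn, Vasquez and Haddad (each 12 years); then Horvat (5 years).
Delgado and Lund are each Prebendary, so the next rule applies.
Delgado and Lund both have date of consecration or institution 7 Jul 2002, so the next rule applies.
Delgado and Lund are each a member of the cathedral chapter, so the next rule applies.
Among Delgado and Lund, alphabetically by surname: Delgado before Lund.
Among Quinn, Vasquez and Haddad, by dignity: Quinn and Vasquez (Archdeacon) before Haddad (Prebendary).
Quinn and Vasquez both have date of consecration or institution 24 Dec 1999, so the next rule applies.
Quinn and Vasquez are each a member of the cathedral chapter, so the next rule applies.
Among Quinn and Vasquez, alphabetically by surname: Quinn before Vasquez.
Order: Delgado, Lund, Harlow, Andersen, Quinn, Vasquez, Haddad, Horvat. So position 5.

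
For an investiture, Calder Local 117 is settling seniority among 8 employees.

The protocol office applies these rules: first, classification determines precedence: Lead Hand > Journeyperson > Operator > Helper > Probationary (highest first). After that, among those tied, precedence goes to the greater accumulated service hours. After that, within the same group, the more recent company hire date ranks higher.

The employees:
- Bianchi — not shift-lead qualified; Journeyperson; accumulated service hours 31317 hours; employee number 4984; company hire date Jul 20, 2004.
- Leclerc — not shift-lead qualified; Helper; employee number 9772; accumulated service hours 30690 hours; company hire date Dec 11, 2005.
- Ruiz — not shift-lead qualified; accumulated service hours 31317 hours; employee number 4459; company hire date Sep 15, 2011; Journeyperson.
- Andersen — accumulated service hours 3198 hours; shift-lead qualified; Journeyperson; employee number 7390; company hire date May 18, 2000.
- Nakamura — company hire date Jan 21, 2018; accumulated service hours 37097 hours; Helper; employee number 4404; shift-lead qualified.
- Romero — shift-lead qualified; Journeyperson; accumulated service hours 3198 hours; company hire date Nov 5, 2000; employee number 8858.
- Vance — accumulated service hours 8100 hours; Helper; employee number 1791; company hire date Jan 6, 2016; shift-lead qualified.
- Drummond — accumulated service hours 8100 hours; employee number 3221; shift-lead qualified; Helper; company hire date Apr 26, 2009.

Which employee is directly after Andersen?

Nakamura

By classification: Ruiz, Bianchi, Romero and Andersen (Journeyperson); then Nakamura, Leclerc, Vance and Drummond (Helper).
Among Ruiz, Bianchi, Romero and Andersen, by accumulated service hours (higher first): Ruiz and Bianchi (31317 hours) before Romero and Andersen (3198 hours).
Among Ruiz and Bianchi, by company hire date (later first): Ruiz (Sep 15, 2011) before Bianchi (Jul 20, 2004).
Among Romero and Andersen, by company hire date (later first): Romero (Nov 5, 2000) before Andersen (May 18, 2000).
Among Nakamura, Leclerc, Vance and Drummond, by accumulated service hours (higher first): Nakamura (37097 hours) before Leclerc (30690 hours) before Vance and Drummond (8100 hours).
Among Vance and Drummond, by company hire date (later first): Vance (Jan 6, 2016) before Drummond (Apr 26, 2009).
Order: Ruiz, Bianchi, Romero, Andersen, Nakamura, Leclerc, Vance, Drummond.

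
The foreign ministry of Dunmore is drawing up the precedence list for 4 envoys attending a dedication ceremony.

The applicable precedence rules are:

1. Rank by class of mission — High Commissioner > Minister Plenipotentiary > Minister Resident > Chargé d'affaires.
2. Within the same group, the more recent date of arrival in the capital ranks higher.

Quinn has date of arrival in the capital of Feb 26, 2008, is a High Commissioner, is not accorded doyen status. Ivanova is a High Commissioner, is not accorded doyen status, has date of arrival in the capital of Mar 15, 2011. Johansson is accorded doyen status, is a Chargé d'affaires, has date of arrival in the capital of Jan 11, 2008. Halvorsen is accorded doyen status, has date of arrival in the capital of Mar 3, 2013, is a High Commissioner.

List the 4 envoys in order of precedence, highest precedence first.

By class of mission: Halvorsen, Ivanova and Quinn (High Commissioner); then Johansson (Chargé d'affaires).
Among Halvorsen, Ivanova and Quinn, by date of arrival in the capital (later first): Halvorsen (Mar 3, 2013) before Ivanova (Mar 15, 2011) before Quinn (Feb 26, 2008).
Full order: Halvorsen, Ivanova, Quinn, Johansson.

Halvorsen, Ivanova, Quinn, Johansson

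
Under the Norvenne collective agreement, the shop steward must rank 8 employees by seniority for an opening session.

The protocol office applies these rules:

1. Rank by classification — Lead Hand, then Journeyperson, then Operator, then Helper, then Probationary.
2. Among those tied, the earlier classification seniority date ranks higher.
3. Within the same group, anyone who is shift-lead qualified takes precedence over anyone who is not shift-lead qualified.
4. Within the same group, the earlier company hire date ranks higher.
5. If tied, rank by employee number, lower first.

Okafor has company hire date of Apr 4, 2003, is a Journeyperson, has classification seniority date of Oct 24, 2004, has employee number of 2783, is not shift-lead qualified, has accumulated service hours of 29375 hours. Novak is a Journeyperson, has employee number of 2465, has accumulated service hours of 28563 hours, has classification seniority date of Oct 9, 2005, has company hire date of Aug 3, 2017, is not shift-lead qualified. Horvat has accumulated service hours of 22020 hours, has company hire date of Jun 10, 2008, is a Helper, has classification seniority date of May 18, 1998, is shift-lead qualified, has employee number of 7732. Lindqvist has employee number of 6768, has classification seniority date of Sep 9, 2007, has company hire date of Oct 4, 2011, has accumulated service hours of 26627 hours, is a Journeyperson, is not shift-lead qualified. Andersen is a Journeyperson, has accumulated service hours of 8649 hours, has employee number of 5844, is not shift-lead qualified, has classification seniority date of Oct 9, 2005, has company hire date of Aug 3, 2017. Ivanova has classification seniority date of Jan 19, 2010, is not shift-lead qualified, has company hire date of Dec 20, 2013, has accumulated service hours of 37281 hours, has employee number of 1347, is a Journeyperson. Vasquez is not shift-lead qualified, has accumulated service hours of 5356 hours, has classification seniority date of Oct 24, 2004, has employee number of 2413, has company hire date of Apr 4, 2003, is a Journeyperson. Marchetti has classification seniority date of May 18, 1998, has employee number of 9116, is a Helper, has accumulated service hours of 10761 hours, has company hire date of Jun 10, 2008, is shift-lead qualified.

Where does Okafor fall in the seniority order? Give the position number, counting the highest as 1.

2

By classification: Vasquez, Okafor, Novak, Andersen, Lindqvist and Ivanova (Journeyperson); then Horvat and Marchetti (Helper).
Among Vasquez, Okafor, Novak, Andersen, Lindqvist and Ivanova, by classification seniority date (earlier first): Vasquez and Okafor (Oct 24, 2004) before Novak and Andersen (Oct 9, 2005) before Lindqvist (Sep 9, 2007) before Ivanova (Jan 19, 2010).
Vasquez and Okafor are each not shift-lead qualified, so the next rule applies.
Vasquez and Okafor both have company hire date Apr 4, 2003, so the next rule applies.
Among Vasquez and Okafor, by employee number (lower first): Vasquez (2413) before Okafor (2783).
Novak and Andersen are each not shift-lead qualified, so the next rule applies.
Novak and Andersen both have company hire date Aug 3, 2017, so the next rule applies.
Among Novak and Andersen, by employee number (lower first): Novak (2465) before Andersen (5844).
Horvat and Marchetti both have classification seniority date May 18, 1998, so the next rule applies.
Horvat and Marchetti are each shift-lead qualified, so the next rule applies.
Horvat and Marchetti both have company hire date Jun 10, 2008, so the next rule applies.
Among Horvat and Marchetti, by employee number (lower first): Horvat (7732) before Marchetti (9116).
Order: Vasquez, Okafor, Novak, Andersen, Lindqvist, Ivanova, Horvat, Marchetti. So position 2.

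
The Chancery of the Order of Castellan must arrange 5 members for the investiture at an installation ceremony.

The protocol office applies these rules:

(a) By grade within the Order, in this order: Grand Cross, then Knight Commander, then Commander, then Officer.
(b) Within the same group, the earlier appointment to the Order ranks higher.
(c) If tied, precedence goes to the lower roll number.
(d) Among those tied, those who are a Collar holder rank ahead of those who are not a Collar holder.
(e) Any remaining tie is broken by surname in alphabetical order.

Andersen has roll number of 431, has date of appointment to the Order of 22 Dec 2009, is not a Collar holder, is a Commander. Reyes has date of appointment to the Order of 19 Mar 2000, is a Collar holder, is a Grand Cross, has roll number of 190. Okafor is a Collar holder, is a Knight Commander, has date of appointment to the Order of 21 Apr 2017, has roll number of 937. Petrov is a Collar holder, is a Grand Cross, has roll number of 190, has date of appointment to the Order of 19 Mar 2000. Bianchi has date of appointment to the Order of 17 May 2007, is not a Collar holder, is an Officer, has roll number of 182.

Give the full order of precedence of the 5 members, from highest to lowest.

Petrov, Reyes, Okafor, Andersen, Bianchi

By grade within the Order: Petrov and Reyes (Grand Cross); then Okafor (Knight Commander); then Andersen (Commander); then Bianchi (Officer).
Petrov and Reyes both have date of appointment to the Order 19 Mar 2000, so the next rule applies.
Petrov and Reyes both have roll number 190, so the next rule applies.
Petrov and Reyes are each a Collar holder, so the next rule applies.
Among Petrov and Reyes, alphabetically by surname: Petrov before Reyes.
Full order: Petrov, Reyes, Okafor, Andersen, Bianchi.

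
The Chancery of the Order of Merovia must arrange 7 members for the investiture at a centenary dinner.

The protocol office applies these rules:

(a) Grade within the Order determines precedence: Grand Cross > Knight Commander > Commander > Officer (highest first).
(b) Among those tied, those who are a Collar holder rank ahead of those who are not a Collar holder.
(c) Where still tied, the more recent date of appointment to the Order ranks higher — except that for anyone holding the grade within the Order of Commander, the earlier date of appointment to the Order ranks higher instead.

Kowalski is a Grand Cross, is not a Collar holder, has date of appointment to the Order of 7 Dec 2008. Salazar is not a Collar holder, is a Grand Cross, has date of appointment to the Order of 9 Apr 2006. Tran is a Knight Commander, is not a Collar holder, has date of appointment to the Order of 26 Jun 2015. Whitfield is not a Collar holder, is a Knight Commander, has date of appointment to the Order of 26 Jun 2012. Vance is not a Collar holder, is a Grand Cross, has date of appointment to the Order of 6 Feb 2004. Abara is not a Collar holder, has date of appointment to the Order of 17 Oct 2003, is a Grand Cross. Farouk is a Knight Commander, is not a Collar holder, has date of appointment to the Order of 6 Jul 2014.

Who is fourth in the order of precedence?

By grade within the Order: Kowalski, Salazar, Vance and Abara (Grand Cross); then Tran, Farouk and Whitfield (Knight Commander).
Kowalski, Salazar, Vance and Abara are each not a Collar holder, so the next rule applies.
Among Kowalski, Salazar, Vance and Abara, by date of appointment to the Order (later first): Kowalski (7 Dec 2008) before Salazar (9 Apr 2006) before Vance (6 Feb 2004) before Abara (17 Oct 2003).
Tran, Farouk and Whitfield are each not a Collar holder, so the next rule applies.
Among Tran, Farouk and Whitfield, by date of appointment to the Order (later first): Tran (26 Jun 2015) before Farouk (6 Jul 2014) before Whitfield (26 Jun 2012).
Order: Kowalski, Salazar, Vance, Abara, Tran, Farouk, Whitfield.

Abara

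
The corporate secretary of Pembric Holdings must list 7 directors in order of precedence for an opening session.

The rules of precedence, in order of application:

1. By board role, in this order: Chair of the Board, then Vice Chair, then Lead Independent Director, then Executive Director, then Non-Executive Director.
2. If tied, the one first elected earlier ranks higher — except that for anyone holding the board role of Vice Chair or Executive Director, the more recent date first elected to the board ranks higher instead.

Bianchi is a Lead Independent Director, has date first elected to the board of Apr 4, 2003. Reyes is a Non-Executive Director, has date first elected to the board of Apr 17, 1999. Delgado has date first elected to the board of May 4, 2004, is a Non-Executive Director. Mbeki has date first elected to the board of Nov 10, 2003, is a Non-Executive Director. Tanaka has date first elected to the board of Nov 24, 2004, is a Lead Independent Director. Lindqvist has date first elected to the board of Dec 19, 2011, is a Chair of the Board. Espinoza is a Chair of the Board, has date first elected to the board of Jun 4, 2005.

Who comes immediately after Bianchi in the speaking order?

Tanaka

By board role: Espinoza and Lindqvist (Chair of the Board); then Bianchi and Tanaka (Lead Independent Director); then Reyes, Mbeki and Delgado (Non-Executive Director).
Among Espinoza and Lindqvist, by date first elected to the board (earlier first): Espinoza (Jun 4, 2005) before Lindqvist (Dec 19, 2011).
Among Bianchi and Tanaka, by date first elected to the board (earlier first): Bianchi (Apr 4, 2003) before Tanaka (Nov 24, 2004).
Among Reyes, Mbeki and Delgado, by date first elected to the board (earlier first): Reyes (Apr 17, 1999) before Mbeki (Nov 10, 2003) before Delgado (May 4, 2004).
Order: Espinoza, Lindqvist, Bianchi, Tanaka, Reyes, Mbeki, Delgado.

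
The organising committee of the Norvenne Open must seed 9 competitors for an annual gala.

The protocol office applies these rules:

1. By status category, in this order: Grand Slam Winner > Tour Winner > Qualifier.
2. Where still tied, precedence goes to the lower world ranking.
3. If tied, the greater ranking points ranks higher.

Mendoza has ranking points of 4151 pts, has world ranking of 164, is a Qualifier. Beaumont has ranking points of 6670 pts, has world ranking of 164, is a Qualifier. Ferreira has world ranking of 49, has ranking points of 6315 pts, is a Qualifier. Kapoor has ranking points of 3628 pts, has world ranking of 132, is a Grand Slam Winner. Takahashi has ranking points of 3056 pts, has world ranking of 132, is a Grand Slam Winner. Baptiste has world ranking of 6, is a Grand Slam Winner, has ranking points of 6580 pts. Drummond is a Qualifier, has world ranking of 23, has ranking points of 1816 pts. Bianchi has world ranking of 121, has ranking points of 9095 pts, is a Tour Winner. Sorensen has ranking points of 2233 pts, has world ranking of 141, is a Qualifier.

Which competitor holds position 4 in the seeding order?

Bianchi

By status category: Baptiste, Kapoor and Takahashi (Grand Slam Winner); then Bianchi (Tour Winner); then Drummond, Ferreira, Sorensen, Beaumont and Mendoza (Qualifier).
Among Baptiste, Kapoor and Takahashi, by world ranking (lower first): Baptiste (6) before Kapoor and Takahashi (132).
Among Kapoor and Takahashi, by ranking points (higher first): Kapoor (3628 pts) before Takahashi (3056 pts).
Among Drummond, Ferreira, Sorensen, Beaumont and Mendoza, by world ranking (lower first): Drummond (23) before Ferreira (49) before Sorensen (141) before Beaumont and Mendoza (164).
Among Beaumont and Mendoza, by ranking points (higher first): Beaumont (6670 pts) before Mendoza (4151 pts).
Order: Baptiste, Kapoor, Takahashi, Bianchi, Drummond, Ferreira, Sorensen, Beaumont, Mendoza.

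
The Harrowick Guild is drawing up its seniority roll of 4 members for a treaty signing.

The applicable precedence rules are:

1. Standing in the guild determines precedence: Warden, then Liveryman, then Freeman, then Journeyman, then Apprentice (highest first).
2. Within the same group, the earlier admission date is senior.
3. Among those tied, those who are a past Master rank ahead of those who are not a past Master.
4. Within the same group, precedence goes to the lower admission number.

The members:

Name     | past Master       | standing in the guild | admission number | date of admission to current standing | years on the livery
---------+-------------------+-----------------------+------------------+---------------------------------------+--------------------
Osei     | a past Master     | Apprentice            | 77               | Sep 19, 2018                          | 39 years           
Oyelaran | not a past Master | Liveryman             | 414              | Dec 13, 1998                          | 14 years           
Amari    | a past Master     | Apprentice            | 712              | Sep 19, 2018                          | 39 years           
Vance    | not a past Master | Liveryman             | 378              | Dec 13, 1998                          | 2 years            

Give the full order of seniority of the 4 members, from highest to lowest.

Vance, Oyelaran, Osei, Amari

By standing in the guild: Vance and Oyelaran (Liveryman); then Osei and Amari (Apprentice).
Vance and Oyelaran both have date of admission to current standing Dec 13, 1998, so the next rule applies.
Vance and Oyelaran are each not a past Master, so the next rule applies.
Among Vance and Oyelaran, by admission number (lower first): Vance (378) before Oyelaran (414).
Osei and Amari both have date of admission to current standing Sep 19, 2018, so the next rule applies.
Osei and Amari are each a past Master, so the next rule applies.
Among Osei and Amari, by admission number (lower first): Osei (77) before Amari (712).
Full order: Vance, Oyelaran, Osei, Amari.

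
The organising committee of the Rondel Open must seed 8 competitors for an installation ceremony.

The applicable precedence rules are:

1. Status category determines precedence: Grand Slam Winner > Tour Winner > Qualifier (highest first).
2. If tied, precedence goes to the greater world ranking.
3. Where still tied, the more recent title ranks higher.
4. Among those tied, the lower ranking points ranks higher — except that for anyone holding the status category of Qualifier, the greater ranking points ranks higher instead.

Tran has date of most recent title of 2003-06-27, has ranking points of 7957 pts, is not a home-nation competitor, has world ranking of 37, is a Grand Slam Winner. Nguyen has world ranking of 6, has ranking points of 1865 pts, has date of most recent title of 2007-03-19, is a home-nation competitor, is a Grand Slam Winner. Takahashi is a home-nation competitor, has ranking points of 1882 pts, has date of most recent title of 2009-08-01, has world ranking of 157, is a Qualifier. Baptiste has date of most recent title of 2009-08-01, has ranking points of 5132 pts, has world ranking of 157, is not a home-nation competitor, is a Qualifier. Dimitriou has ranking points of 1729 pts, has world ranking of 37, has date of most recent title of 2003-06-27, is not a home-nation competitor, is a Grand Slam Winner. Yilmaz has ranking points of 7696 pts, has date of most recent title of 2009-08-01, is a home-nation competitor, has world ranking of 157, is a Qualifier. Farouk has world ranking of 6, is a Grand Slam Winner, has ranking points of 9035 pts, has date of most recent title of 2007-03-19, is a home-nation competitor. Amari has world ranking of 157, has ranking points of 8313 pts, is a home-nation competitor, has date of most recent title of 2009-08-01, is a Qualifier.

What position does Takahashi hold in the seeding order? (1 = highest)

By status category: Dimitriou, Tran, Nguyen and Farouk (Grand Slam Winner); then Amari, Yilmaz, Baptiste and Takahashi (Qualifier).
Among Dimitriou, Tran, Nguyen and Farouk, by world ranking (higher first): Dimitriou and Tran (37) before Nguyen and Farouk (6).
Dimitriou and Tran both have date of most recent title 2003-06-27, so the next rule applies.
Among Dimitriou and Tran, by ranking points (lower first): Dimitriou (1729 pts) before Tran (7957 pts).
Nguyen and Farouk both have date of most recent title 2007-03-19, so the next rule applies.
Among Nguyen and Farouk, by ranking points (lower first): Nguyen (1865 pts) before Farouk (9035 pts).
Amari, Yilmaz, Baptiste and Takahashi all have world ranking 157, so the next rule applies.
Amari, Yilmaz, Baptiste and Takahashi all have date of most recent title 2009-08-01, so the next rule applies.
Among Amari, Yilmaz, Baptiste and Takahashi, by ranking points (higher first) (reversed rule for this group): Amari (8313 pts) before Yilmaz (7696 pts) before Baptiste (5132 pts) before Takahashi (1882 pts).
Order: Dimitriou, Tran, Nguyen, Farouk, Amari, Yilmaz, Baptiste, Takahashi. So position 8.

8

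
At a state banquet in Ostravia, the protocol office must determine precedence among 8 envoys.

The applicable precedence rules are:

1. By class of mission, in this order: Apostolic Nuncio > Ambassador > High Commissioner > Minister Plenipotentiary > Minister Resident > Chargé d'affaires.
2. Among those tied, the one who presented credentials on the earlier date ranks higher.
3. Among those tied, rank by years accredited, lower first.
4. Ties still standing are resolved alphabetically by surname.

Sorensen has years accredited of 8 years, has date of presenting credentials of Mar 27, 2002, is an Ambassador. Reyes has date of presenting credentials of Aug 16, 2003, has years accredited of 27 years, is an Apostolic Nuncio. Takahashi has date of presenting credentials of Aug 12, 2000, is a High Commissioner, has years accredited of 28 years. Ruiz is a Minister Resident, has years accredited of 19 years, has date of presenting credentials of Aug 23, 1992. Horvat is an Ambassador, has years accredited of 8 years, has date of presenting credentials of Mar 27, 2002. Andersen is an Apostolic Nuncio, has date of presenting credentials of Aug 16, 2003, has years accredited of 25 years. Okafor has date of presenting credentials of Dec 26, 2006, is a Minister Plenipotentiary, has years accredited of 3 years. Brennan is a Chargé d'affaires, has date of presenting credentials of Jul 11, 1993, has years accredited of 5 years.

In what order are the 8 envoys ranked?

By class of mission: Andersen and Reyes (Apostolic Nuncio); then Horvat and Sorensen (Ambassador); then Takahashi (High Commissioner); then Okafor (Minister Plenipotentiary); then Ruiz (Minister Resident); then Brennan (Chargé d'affaires).
Andersen and Reyes both have date of presenting credentials Aug 16, 2003, so the next rule applies.
Among Andersen and Reyes, by years accredited (lower first): Andersen (25 years) before Reyes (27 years).
Horvat and Sorensen both have date of presenting credentials Mar 27, 2002, so the next rule applies.
Horvat and Sorensen both have years accredited 8 years, so the next rule applies.
Among Horvat and Sorensen, alphabetically by surname: Horvat before Sorensen.
Full order: Andersen, Reyes, Horvat, Sorensen, Takahashi, Okafor, Ruiz, Brennan.

Andersen, Reyes, Horvat, Sorensen, Takahashi, Okafor, Ruiz, Brennan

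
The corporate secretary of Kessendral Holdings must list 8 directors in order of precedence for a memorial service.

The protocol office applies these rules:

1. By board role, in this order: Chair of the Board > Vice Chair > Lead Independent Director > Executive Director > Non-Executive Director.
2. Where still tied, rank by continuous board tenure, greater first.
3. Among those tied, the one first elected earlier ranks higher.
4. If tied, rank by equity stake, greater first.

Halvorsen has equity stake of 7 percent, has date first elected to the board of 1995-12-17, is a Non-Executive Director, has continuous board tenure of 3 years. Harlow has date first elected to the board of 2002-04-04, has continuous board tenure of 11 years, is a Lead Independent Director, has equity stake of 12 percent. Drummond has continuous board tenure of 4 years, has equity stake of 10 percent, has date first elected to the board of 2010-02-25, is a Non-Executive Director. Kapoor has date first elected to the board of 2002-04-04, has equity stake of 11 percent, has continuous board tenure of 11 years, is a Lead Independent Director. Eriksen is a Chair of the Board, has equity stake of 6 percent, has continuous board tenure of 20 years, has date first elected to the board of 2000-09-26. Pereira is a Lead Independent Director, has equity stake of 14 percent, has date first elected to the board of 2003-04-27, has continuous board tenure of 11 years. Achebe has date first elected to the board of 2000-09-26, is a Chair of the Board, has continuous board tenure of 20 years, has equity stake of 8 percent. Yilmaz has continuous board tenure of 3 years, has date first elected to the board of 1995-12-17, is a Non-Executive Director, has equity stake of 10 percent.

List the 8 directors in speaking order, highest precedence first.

By board role: Achebe and Eriksen (Chair of the Board); then Harlow, Kapoor and Pereira (Lead Independent Director); then Drummond, Yilmaz and Halvorsen (Non-Executive Director).
Achebe and Eriksen both have continuous board tenure 20 years, so the next rule applies.
Achebe and Eriksen both have date first elected to the board 2000-09-26, so the next rule applies.
Among Achebe and Eriksen, by equity stake (higher first): Achebe (8 percent) before Eriksen (6 percent).
Harlow, Kapoor and Pereira all have continuous board tenure 11 years, so the next rule applies.
Among Harlow, Kapoor and Pereira, by date first elected to the board (earlier first): Harlow and Kapoor (2002-04-04) before Pereira (2003-04-27).
Among Harlow and Kapoor, by equity stake (higher first): Harlow (12 percent) before Kapoor (11 percent).
Among Drummond, Yilmaz and Halvorsen, by continuous board tenure (higher first): Drummond (4 years) before Yilmaz and Halvorsen (3 years).
Yilmaz and Halvorsen both have date first elected to the board 1995-12-17, so the next rule applies.
Among Yilmaz and Halvorsen, by equity stake (higher first): Yilmaz (10 percent) before Halvorsen (7 percent).
Full order: Achebe, Eriksen, Harlow, Kapoor, Pereira, Drummond, Yilmaz, Halvorsen.

Achebe, Eriksen, Harlow, Kapoor, Pereira, Drummond, Yilmaz, Halvorsen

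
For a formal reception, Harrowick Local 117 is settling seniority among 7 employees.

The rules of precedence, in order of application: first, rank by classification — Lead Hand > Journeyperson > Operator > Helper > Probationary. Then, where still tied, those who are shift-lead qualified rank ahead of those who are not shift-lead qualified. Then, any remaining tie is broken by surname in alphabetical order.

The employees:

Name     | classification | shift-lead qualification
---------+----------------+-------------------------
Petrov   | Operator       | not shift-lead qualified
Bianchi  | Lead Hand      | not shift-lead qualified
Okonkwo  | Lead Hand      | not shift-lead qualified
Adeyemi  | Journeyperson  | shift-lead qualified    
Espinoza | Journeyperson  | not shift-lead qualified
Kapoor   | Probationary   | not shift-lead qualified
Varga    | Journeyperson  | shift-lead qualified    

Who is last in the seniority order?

Kapoor

By classification: Bianchi and Okonkwo (Lead Hand); then Adeyemi, Varga and Espinoza (Journeyperson); then Petrov (Operator); then Kapoor (Probationary).
Bianchi and Okonkwo are each not shift-lead qualified, so the next rule applies.
Among Bianchi and Okonkwo, alphabetically by surname: Bianchi before Okonkwo.
Among Adeyemi, Varga and Espinoza, shift-lead qualified before not shift-lead qualified: Adeyemi and Varga (shift-lead qualified) before Espinoza (not shift-lead qualified).
Among Adeyemi and Varga, alphabetically by surname: Adeyemi before Varga.
Order: Bianchi, Okonkwo, Adeyemi, Varga, Espinoza, Petrov, Kapoor.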